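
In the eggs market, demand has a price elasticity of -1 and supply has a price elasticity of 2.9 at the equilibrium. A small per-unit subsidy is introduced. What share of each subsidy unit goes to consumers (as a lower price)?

For a small subsidy around the equilibrium, the benefit split depends on the relative slopes, which at a point are proportional to the elasticities.
Buyer share = εs/(εs + |εd|) = 2.9/(2.9 + 1) = 29/39; seller share = |εd|/(εs + |εd|) = 10/39.

Consumer share = 29/39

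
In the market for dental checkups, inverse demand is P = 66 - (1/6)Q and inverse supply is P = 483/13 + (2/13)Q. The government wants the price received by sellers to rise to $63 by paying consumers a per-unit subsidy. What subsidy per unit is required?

Required subsidy s = $25 per unit

At a seller price of 63, quantity supplied is -241.5 + 6.5·63 = 168.
Buyers absorb 168 only when they pay Pb = 66 − (1/6)·168 = 38.
s = Ps − Pb = 63 − 38 = 25.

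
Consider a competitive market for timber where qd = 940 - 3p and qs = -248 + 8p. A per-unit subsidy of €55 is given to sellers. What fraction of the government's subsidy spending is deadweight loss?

Pre-subsidy: 940 - 3p = -248 + 8p gives p* = 108, q* = 616.
With the subsidy, sellers receive ps = pb + 55 for each unit, where pb is the price buyers pay.
Supply in terms of pb becomes qs = -248 + 8(pb + 55) = 192 + 8pb. Setting this equal to demand: 940 - 3pb = 192 + 8pb, so pb = 68.
Sellers receive ps = 68 + 55 = 123; q' = 940 − 3·68 = 736.
ΔCS = ½(616 + 736)(108 − 68) = 27040; ΔPS = ½(616 + 736)(123 − 108) = 10140.
Government spending = 55 × 736 = 40480.
DWL = ½ × 55 × (736 − 616) = 3300; fraction = 3300 / 40480 = 15/184.

DWL / government spending = 15/184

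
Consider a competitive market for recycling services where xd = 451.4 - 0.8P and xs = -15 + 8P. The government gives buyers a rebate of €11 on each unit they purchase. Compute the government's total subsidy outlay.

Pre-subsidy: 451.4 - 0.8P = -15 + 8P gives P* = 53, x* = 409.
With the rebate, buyers effectively pay Pb = Ps − 11, where Ps is the price sellers receive.
Demand in terms of Ps becomes xd = 451.4 − 0.8(Ps − 11) = 460.2 - 0.8Ps. Setting this equal to supply: 460.2 - 0.8Ps = -15 + 8Ps, so Ps = 54.
Buyers pay Pb = 54 − 11 = 43; x' = -15 + 8·54 = 417.
Government outlay = subsidy × quantity = 11 × 417 = 4587.

Government cost = €4587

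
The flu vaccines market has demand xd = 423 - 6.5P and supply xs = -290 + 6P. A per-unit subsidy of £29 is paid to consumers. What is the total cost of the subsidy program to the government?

Government cost = £4138.88

Pre-subsidy: 423 - 6.5P = -290 + 6P gives P* = 57.04, x* = 52.24.
With the rebate, buyers effectively pay Pb = Ps − 29, where Ps is the price sellers receive.
Demand in terms of Ps becomes xd = 423 − 6.5(Ps − 29) = 611.5 - 6.5Ps. Setting this equal to supply: 611.5 - 6.5Ps = -290 + 6Ps, so Ps = 72.12.
Buyers pay Pb = 72.12 − 29 = 43.12; x' = -290 + 6·72.12 = 142.72.
Government outlay = subsidy × quantity = 29 × 142.72 = 4138.88.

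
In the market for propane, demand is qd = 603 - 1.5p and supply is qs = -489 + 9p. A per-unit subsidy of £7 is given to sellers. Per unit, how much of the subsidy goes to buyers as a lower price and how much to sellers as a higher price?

Pre-subsidy: 603 - 1.5p = -489 + 9p gives p* = 104, q* = 447.
With the subsidy, sellers receive ps = pb + 7 for each unit, where pb is the price buyers pay.
Supply in terms of pb becomes qs = -489 + 9(pb + 7) = -426 + 9pb. Setting this equal to demand: 603 - 1.5pb = -426 + 9pb, so pb = 98.
Sellers receive ps = 98 + 7 = 105; q' = 603 − 1.5·98 = 456.
Buyers' price falls by p* − pb = 104 − 98 = 6; sellers' price rises by ps − p* = 105 − 104 = 1.

Buyers gain £6 per unit; sellers gain £1 per unit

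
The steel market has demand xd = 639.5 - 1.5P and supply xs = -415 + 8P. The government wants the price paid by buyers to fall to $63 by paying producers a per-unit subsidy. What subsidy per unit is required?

Required subsidy s = $57 per unit

At a buyer price of 63, quantity demanded is 639.5 − 1.5·63 = 545.
Sellers supply 545 only when they receive Ps with -415 + 8·Ps = 545, i.e. Ps = 120.
s = Ps − Pb = 120 − 63 = 57.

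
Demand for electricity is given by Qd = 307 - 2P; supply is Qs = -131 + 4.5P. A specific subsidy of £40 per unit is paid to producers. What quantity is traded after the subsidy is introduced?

Q' = 2959/13

Pre-subsidy: 307 - 2P = -131 + 4.5P gives P* = 876/13, Q* = 2239/13.
With the subsidy, sellers receive Ps = Pb + 40 for each unit, where Pb is the price buyers pay.
Supply in terms of Pb becomes Qs = -131 + 4.5(Pb + 40) = 49 + 4.5Pb. Setting this equal to demand: 307 - 2Pb = 49 + 4.5Pb, so Pb = 516/13.
Sellers receive Ps = 516/13 + 40 = 1036/13; Q' = 307 − 2·(516/13) = 2959/13.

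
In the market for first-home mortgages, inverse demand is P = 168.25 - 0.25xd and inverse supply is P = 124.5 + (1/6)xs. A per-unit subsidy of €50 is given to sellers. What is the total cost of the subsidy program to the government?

Pre-subsidy: 168.25 - 0.25x = 124.5 + (1/6)x gives x* = 105 and P* = 142.
With the subsidy, sellers receive Ps = Pb + 50 for each unit, where Pb is the price buyers pay.
On the curves, Pb = 168.25 - 0.25x and Ps = 124.5 + (1/6)x; the wedge Ps − Pb = 50 gives 124.5 + (1/6)x − (168.25 - 0.25x) = 50, so x' = 225.
Then Pb = 168.25 − 0.25·225 = 112 and Ps = 124.5 + (1/6)·225 = 162.
Government outlay = subsidy × quantity = 50 × 225 = 11250.

Government cost = €11250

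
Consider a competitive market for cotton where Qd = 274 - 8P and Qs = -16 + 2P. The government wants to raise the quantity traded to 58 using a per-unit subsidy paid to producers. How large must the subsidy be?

Required subsidy s = 10 per unit

At Q = 58, invert demand for the buyer price: Pb = (274 − 58)/8 = 27; invert supply for the seller price: Ps = (58 − (-16))/2 = 37.
The subsidy must fill the gap: s = Ps − Pb = 37 − 27 = 10.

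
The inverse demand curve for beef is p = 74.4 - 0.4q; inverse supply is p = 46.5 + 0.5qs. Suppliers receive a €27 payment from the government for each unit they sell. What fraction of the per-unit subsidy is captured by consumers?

Pre-subsidy: 74.4 - 0.4q = 46.5 + 0.5q gives q* = 31 and p* = 62.
With the subsidy, sellers receive ps = pb + 27 for each unit, where pb is the price buyers pay.
On the curves, pb = 74.4 - 0.4q and ps = 46.5 + 0.5q; the wedge ps − pb = 27 gives 46.5 + 0.5q − (74.4 - 0.4q) = 27, so q' = 61.
Then pb = 74.4 − 0.4·61 = 50 and ps = 46.5 + 0.5·61 = 77.
Buyers' price falls by p* − pb = 62 − 50 = 12; sellers' price rises by ps − p* = 77 − 62 = 15.
So consumers capture 12/27 = 4/9 of each unit of subsidy.

Consumer share = 4/9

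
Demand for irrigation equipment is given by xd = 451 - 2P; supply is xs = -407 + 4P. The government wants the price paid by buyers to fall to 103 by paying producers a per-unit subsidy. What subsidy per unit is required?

At a buyer price of 103, quantity demanded is 451 − 2·103 = 245.
Sellers supply 245 only when they receive Ps with -407 + 4·Ps = 245, i.e. Ps = 163.
s = Ps − Pb = 163 − 103 = 60.

Required subsidy s = 60 per unit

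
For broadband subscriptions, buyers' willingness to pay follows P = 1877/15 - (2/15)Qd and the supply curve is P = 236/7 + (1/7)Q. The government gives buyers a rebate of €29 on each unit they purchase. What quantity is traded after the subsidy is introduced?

Pre-subsidy: 1877/15 - (2/15)Q = 236/7 + (1/7)Q gives Q* = 331 and P* = 81.
With the rebate, buyers effectively pay Pb = Ps − 29, where Ps is the price sellers receive.
On the curves, Pb = 1877/15 - (2/15)Q and Ps = 236/7 + (1/7)Q; the wedge Ps − Pb = 29 gives 236/7 + (1/7)Q − (1877/15 - (2/15)Q) = 29, so Q' = 436.
Then Pb = 1877/15 − (2/15)·436 = 67 and Ps = 236/7 + (1/7)·436 = 96.

Q' = 436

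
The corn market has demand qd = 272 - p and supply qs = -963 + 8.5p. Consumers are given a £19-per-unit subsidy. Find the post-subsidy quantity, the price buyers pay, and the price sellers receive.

q' = 159; buyers pay £113; sellers receive £132

Pre-subsidy: 272 - p = -963 + 8.5p gives p* = 130, q* = 142.
With the rebate, buyers effectively pay pb = ps − 19, where ps is the price sellers receive.
Demand in terms of ps becomes qd = 272 − 1(ps − 19) = 291 - ps. Setting this equal to supply: 291 - ps = -963 + 8.5ps, so ps = 132.
Buyers pay pb = 132 − 19 = 113; q' = -963 + 8.5·132 = 159.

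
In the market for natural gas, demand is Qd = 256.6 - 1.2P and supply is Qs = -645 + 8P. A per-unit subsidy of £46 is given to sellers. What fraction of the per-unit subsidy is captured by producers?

Pre-subsidy: 256.6 - 1.2P = -645 + 8P gives P* = 98, Q* = 139.
With the subsidy, sellers receive Ps = Pb + 46 for each unit, where Pb is the price buyers pay.
Supply in terms of Pb becomes Qs = -645 + 8(Pb + 46) = -277 + 8Pb. Setting this equal to demand: 256.6 - 1.2Pb = -277 + 8Pb, so Pb = 58.
Sellers receive Ps = 58 + 46 = 104; Q' = 256.6 − 1.2·58 = 187.
Buyers' price falls by P* − Pb = 98 − 58 = 40; sellers' price rises by Ps − P* = 104 − 98 = 6.
So producers capture 6/46 = 3/23 of each unit of subsidy.

Producer share = 3/23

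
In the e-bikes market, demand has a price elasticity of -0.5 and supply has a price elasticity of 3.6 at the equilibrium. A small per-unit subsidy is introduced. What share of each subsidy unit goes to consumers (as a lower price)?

For a small subsidy around the equilibrium, the benefit split depends on the relative slopes, which at a point are proportional to the elasticities.
Buyer share = εs/(εs + |εd|) = 3.6/(3.6 + 0.5) = 36/41; seller share = |εd|/(εs + |εd|) = 5/41.

Consumer share = 36/41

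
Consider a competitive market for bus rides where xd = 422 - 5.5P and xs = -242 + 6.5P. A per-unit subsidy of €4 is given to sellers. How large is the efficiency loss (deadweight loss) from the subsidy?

Deadweight loss = 143/6

Pre-subsidy: 422 - 5.5P = -242 + 6.5P gives P* = 166/3, x* = 353/3.
With the subsidy, sellers receive Ps = Pb + 4 for each unit, where Pb is the price buyers pay.
Supply in terms of Pb becomes xs = -242 + 6.5(Pb + 4) = -216 + 6.5Pb. Setting this equal to demand: 422 - 5.5Pb = -216 + 6.5Pb, so Pb = 319/6.
Sellers receive Ps = 319/6 + 4 = 343/6; x' = 422 − 5.5·(319/6) = 1555/12.
The subsidy expands output by 1555/12 − 353/3 = 143/12 past the efficient level; on those units the gap between marginal cost and willingness to pay runs from 0 up to 4.
DWL = ½ × 4 × 143/12 = 143/6.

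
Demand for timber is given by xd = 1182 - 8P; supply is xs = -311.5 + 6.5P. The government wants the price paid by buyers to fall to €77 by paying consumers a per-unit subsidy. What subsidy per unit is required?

At a buyer price of 77, quantity demanded is 1182 − 8·77 = 566.
Sellers supply 566 only when they receive Ps with -311.5 + 6.5·Ps = 566, i.e. Ps = 135.
s = Ps − Pb = 135 − 77 = 58.

Required subsidy s = €58 per unit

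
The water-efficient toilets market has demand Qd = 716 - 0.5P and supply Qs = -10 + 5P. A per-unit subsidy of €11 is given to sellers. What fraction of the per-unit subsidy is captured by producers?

Producer share = 1/11

Pre-subsidy: 716 - 0.5P = -10 + 5P gives P* = 132, Q* = 650.
With the subsidy, sellers receive Ps = Pb + 11 for each unit, where Pb is the price buyers pay.
Supply in terms of Pb becomes Qs = -10 + 5(Pb + 11) = 45 + 5Pb. Setting this equal to demand: 716 - 0.5Pb = 45 + 5Pb, so Pb = 122.
Sellers receive Ps = 122 + 11 = 133; Q' = 716 − 0.5·122 = 655.
Buyers' price falls by P* − Pb = 132 − 122 = 10; sellers' price rises by Ps − P* = 133 − 132 = 1.
So producers capture 1/11 = 1/11 of each unit of subsidy.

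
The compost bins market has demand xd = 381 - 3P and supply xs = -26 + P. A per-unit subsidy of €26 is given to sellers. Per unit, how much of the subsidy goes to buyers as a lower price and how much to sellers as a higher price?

Pre-subsidy: 381 - 3P = -26 + P gives P* = 101.75, x* = 75.75.
With the subsidy, sellers receive Ps = Pb + 26 for each unit, where Pb is the price buyers pay.
Supply in terms of Pb becomes xs = -26 + 1(Pb + 26) = 0 + Pb. Setting this equal to demand: 381 - 3Pb = 0 + Pb, so Pb = 95.25.
Sellers receive Ps = 95.25 + 26 = 121.25; x' = 381 − 3·95.25 = 95.25.
Buyers' price falls by P* − Pb = 101.75 − 95.25 = 6.5; sellers' price rises by Ps − P* = 121.25 − 101.75 = 19.5.

Buyers gain €6.5 per unit; sellers gain €19.5 per unit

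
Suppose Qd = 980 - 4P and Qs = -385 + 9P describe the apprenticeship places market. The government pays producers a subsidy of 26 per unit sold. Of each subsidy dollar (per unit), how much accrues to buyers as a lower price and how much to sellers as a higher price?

Pre-subsidy: 980 - 4P = -385 + 9P gives P* = 105, Q* = 560.
With the subsidy, sellers receive Ps = Pb + 26 for each unit, where Pb is the price buyers pay.
Supply in terms of Pb becomes Qs = -385 + 9(Pb + 26) = -151 + 9Pb. Setting this equal to demand: 980 - 4Pb = -151 + 9Pb, so Pb = 87.
Sellers receive Ps = 87 + 26 = 113; Q' = 980 − 4·87 = 632.
Buyers' price falls by P* − Pb = 105 − 87 = 18; sellers' price rises by Ps − P* = 113 − 105 = 8.

Buyers gain 18 per unit; sellers gain 8 per unit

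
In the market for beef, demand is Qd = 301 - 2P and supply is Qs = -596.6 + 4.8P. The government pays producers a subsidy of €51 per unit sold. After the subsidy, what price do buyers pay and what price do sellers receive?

Pre-subsidy: 301 - 2P = -596.6 + 4.8P gives P* = 132, Q* = 37.
With the subsidy, sellers receive Ps = Pb + 51 for each unit, where Pb is the price buyers pay.
Supply in terms of Pb becomes Qs = -596.6 + 4.8(Pb + 51) = -351.8 + 4.8Pb. Setting this equal to demand: 301 - 2Pb = -351.8 + 4.8Pb, so Pb = 96.
Sellers receive Ps = 96 + 51 = 147; Q' = 301 − 2·96 = 109.

Buyers pay €96; sellers receive €147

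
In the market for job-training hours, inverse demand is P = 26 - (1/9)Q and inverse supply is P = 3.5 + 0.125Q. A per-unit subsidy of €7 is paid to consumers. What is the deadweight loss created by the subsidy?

Pre-subsidy: 26 - (1/9)Q = 3.5 + 0.125Q gives Q* = 1620/17 and P* = 262/17.
With the rebate, buyers effectively pay Pb = Ps − 7, where Ps is the price sellers receive.
On the curves, Pb = 26 - (1/9)Q and Ps = 3.5 + 0.125Q; the wedge Ps − Pb = 7 gives 3.5 + 0.125Q − (26 - (1/9)Q) = 7, so Q' = 2124/17.
Then Pb = 26 − (1/9)·(2124/17) = 206/17 and Ps = 3.5 + 0.125·(2124/17) = 325/17.
The subsidy expands output by 2124/17 − 1620/17 = 504/17 past the efficient level; on those units the gap between marginal cost and willingness to pay runs from 0 up to 7.
DWL = ½ × 7 × 504/17 = 1764/17.

Deadweight loss = 1764/17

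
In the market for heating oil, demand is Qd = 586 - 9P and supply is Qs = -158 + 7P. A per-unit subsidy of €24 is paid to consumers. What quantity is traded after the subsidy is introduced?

Pre-subsidy: 586 - 9P = -158 + 7P gives P* = 46.5, Q* = 167.5.
With the rebate, buyers effectively pay Pb = Ps − 24, where Ps is the price sellers receive.
Demand in terms of Ps becomes Qd = 586 − 9(Ps − 24) = 802 - 9Ps. Setting this equal to supply: 802 - 9Ps = -158 + 7Ps, so Ps = 60.
Buyers pay Pb = 60 − 24 = 36; Q' = -158 + 7·60 = 262.

Q' = 262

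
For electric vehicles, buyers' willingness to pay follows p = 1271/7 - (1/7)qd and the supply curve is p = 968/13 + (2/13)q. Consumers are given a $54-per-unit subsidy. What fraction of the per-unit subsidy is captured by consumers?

Consumer share = 13/27

Pre-subsidy: 1271/7 - (1/7)q = 968/13 + (2/13)q gives q* = 361 and p* = 130.
With the rebate, buyers effectively pay pb = ps − 54, where ps is the price sellers receive.
On the curves, pb = 1271/7 - (1/7)q and ps = 968/13 + (2/13)q; the wedge ps − pb = 54 gives 968/13 + (2/13)q − (1271/7 - (1/7)q) = 54, so q' = 543.
Then pb = 1271/7 − (1/7)·543 = 104 and ps = 968/13 + (2/13)·543 = 158.
Buyers' price falls by p* − pb = 130 − 104 = 26; sellers' price rises by ps − p* = 158 − 130 = 28.
So consumers capture 26/54 = 13/27 of each unit of subsidy.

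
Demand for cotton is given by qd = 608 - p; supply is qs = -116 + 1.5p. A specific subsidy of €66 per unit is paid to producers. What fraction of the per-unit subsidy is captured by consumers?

Consumer share = 0.6

Pre-subsidy: 608 - p = -116 + 1.5p gives p* = 289.6, q* = 318.4.
With the subsidy, sellers receive ps = pb + 66 for each unit, where pb is the price buyers pay.
Supply in terms of pb becomes qs = -116 + 1.5(pb + 66) = -17 + 1.5pb. Setting this equal to demand: 608 - pb = -17 + 1.5pb, so pb = 250.
Sellers receive ps = 250 + 66 = 316; q' = 608 − 1·250 = 358.
Buyers' price falls by p* − pb = 289.6 − 250 = 39.6; sellers' price rises by ps − p* = 316 − 289.6 = 26.4.
So consumers capture 39.6/66 = 0.6 of each unit of subsidy.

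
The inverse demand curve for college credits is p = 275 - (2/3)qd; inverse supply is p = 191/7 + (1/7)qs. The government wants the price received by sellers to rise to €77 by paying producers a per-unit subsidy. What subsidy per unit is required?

Required subsidy s = €34 per unit

At a seller price of 77, quantity supplied is -191 + 7·77 = 348.
Buyers absorb 348 only when they pay pb = 275 − (2/3)·348 = 43.
s = ps − pb = 77 − 43 = 34.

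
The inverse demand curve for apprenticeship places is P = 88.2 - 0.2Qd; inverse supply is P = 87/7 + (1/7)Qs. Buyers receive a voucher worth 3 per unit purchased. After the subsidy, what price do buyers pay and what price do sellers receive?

Buyers pay 42.25; sellers receive 45.25

Pre-subsidy: 88.2 - 0.2Q = 87/7 + (1/7)Q gives Q* = 221 and P* = 44.
With the rebate, buyers effectively pay Pb = Ps − 3, where Ps is the price sellers receive.
On the curves, Pb = 88.2 - 0.2Q and Ps = 87/7 + (1/7)Q; the wedge Ps − Pb = 3 gives 87/7 + (1/7)Q − (88.2 - 0.2Q) = 3, so Q' = 229.75.
Then Pb = 88.2 − 0.2·229.75 = 42.25 and Ps = 87/7 + (1/7)·229.75 = 45.25.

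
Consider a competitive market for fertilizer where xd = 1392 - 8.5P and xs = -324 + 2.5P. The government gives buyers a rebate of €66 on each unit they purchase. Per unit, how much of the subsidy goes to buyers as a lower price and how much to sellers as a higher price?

Pre-subsidy: 1392 - 8.5P = -324 + 2.5P gives P* = 156, x* = 66.
With the rebate, buyers effectively pay Pb = Ps − 66, where Ps is the price sellers receive.
Demand in terms of Ps becomes xd = 1392 − 8.5(Ps − 66) = 1953 - 8.5Ps. Setting this equal to supply: 1953 - 8.5Ps = -324 + 2.5Ps, so Ps = 207.
Buyers pay Pb = 207 − 66 = 141; x' = -324 + 2.5·207 = 193.5.
Buyers' price falls by P* − Pb = 156 − 141 = 15; sellers' price rises by Ps − P* = 207 − 156 = 51.

Buyers gain €15 per unit; sellers gain €51 per unit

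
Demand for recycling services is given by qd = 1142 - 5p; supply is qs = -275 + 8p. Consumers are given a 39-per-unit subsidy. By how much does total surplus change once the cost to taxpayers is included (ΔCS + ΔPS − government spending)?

Pre-subsidy: 1142 - 5p = -275 + 8p gives p* = 109, q* = 597.
With the rebate, buyers effectively pay pb = ps − 39, where ps is the price sellers receive.
Demand in terms of ps becomes qd = 1142 − 5(ps − 39) = 1337 - 5ps. Setting this equal to supply: 1337 - 5ps = -275 + 8ps, so ps = 124.
Buyers pay pb = 124 − 39 = 85; q' = -275 + 8·124 = 717.
ΔCS = ½(597 + 717)(109 − 85) = 15768; ΔPS = ½(597 + 717)(124 − 109) = 9855.
Government spending = 39 × 717 = 27963.
Net change = 15768 + 9855 − 27963 = -2340. The loss equals the DWL triangle ½·39·120.

Net change in total surplus = -2340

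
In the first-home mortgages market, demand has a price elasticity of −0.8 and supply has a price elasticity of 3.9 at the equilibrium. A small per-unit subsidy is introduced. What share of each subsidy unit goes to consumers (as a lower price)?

Consumer share = 39/47

For a small subsidy around the equilibrium, the benefit split depends on the relative slopes, which at a point are proportional to the elasticities.
Buyer share = εs/(εs + |εd|) = 3.9/(3.9 + 0.8) = 39/47; seller share = |εd|/(εs + |εd|) = 8/47.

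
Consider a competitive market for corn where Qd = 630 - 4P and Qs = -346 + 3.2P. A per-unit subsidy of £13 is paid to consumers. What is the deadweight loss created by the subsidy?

Deadweight loss = 1352/9

Pre-subsidy: 630 - 4P = -346 + 3.2P gives P* = 1220/9, Q* = 790/9.
With the rebate, buyers effectively pay Pb = Ps − 13, where Ps is the price sellers receive.
Demand in terms of Ps becomes Qd = 630 − 4(Ps − 13) = 682 - 4Ps. Setting this equal to supply: 682 - 4Ps = -346 + 3.2Ps, so Ps = 1285/9.
Buyers pay Pb = 1285/9 − 13 = 1168/9; Q' = -346 + 3.2·(1285/9) = 998/9.
The subsidy expands output by 998/9 − 790/9 = 208/9 past the efficient level; on those units the gap between marginal cost and willingness to pay runs from 0 up to 13.
DWL = ½ × 13 × 208/9 = 1352/9.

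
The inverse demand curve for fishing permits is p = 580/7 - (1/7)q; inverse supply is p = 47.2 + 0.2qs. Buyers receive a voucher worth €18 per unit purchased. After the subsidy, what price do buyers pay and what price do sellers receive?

Pre-subsidy: 580/7 - (1/7)q = 47.2 + 0.2q gives q* = 104 and p* = 68.
With the rebate, buyers effectively pay pb = ps − 18, where ps is the price sellers receive.
On the curves, pb = 580/7 - (1/7)q and ps = 47.2 + 0.2q; the wedge ps − pb = 18 gives 47.2 + 0.2q − (580/7 - (1/7)q) = 18, so q' = 156.5.
Then pb = 580/7 − (1/7)·156.5 = 60.5 and ps = 47.2 + 0.2·156.5 = 78.5.

Buyers pay €60.5; sellers receive €78.5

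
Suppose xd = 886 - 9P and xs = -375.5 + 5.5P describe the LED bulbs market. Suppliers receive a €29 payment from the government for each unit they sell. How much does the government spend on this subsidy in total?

Pre-subsidy: 886 - 9P = -375.5 + 5.5P gives P* = 87, x* = 103.
With the subsidy, sellers receive Ps = Pb + 29 for each unit, where Pb is the price buyers pay.
Supply in terms of Pb becomes xs = -375.5 + 5.5(Pb + 29) = -216 + 5.5Pb. Setting this equal to demand: 886 - 9Pb = -216 + 5.5Pb, so Pb = 76.
Sellers receive Ps = 76 + 29 = 105; x' = 886 − 9·76 = 202.
Government outlay = subsidy × quantity = 29 × 202 = 5858.

Government cost = €5858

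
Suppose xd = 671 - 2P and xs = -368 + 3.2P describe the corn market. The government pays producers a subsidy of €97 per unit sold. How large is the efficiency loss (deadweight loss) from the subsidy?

Deadweight loss = 75272/13

Pre-subsidy: 671 - 2P = -368 + 3.2P gives P* = 5195/26, x* = 3528/13.
With the subsidy, sellers receive Ps = Pb + 97 for each unit, where Pb is the price buyers pay.
Supply in terms of Pb becomes xs = -368 + 3.2(Pb + 97) = -57.6 + 3.2Pb. Setting this equal to demand: 671 - 2Pb = -57.6 + 3.2Pb, so Pb = 3643/26.
Sellers receive Ps = 3643/26 + 97 = 6165/26; x' = 671 − 2·(3643/26) = 5080/13.
The subsidy expands output by 5080/13 − 3528/13 = 1552/13 past the efficient level; on those units the gap between marginal cost and willingness to pay runs from 0 up to 97.
DWL = ½ × 97 × 1552/13 = 75272/13.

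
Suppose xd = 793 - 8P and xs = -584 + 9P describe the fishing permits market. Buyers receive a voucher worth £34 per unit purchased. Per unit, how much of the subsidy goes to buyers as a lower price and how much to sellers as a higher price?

Buyers gain £18 per unit; sellers gain £16 per unit

Pre-subsidy: 793 - 8P = -584 + 9P gives P* = 81, x* = 145.
With the rebate, buyers effectively pay Pb = Ps − 34, where Ps is the price sellers receive.
Demand in terms of Ps becomes xd = 793 − 8(Ps − 34) = 1065 - 8Ps. Setting this equal to supply: 1065 - 8Ps = -584 + 9Ps, so Ps = 97.
Buyers pay Pb = 97 − 34 = 63; x' = -584 + 9·97 = 289.
Buyers' price falls by P* − Pb = 81 − 63 = 18; sellers' price rises by Ps − P* = 97 − 81 = 16.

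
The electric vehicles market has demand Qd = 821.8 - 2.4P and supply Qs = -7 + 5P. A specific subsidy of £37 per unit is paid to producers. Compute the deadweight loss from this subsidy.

Pre-subsidy: 821.8 - 2.4P = -7 + 5P gives P* = 112, Q* = 553.
With the subsidy, sellers receive Ps = Pb + 37 for each unit, where Pb is the price buyers pay.
Supply in terms of Pb becomes Qs = -7 + 5(Pb + 37) = 178 + 5Pb. Setting this equal to demand: 821.8 - 2.4Pb = 178 + 5Pb, so Pb = 87.
Sellers receive Ps = 87 + 37 = 124; Q' = 821.8 − 2.4·87 = 613.
The subsidy expands output by 613 − 553 = 60 past the efficient level; on those units the gap between marginal cost and willingness to pay runs from 0 up to 37.
DWL = ½ × 37 × 60 = 1110.

Deadweight loss = £1110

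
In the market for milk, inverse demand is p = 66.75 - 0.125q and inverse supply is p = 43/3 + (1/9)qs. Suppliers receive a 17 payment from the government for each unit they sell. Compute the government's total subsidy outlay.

Pre-subsidy: 66.75 - 0.125q = 43/3 + (1/9)q gives q* = 222 and p* = 39.
With the subsidy, sellers receive ps = pb + 17 for each unit, where pb is the price buyers pay.
On the curves, pb = 66.75 - 0.125q and ps = 43/3 + (1/9)q; the wedge ps − pb = 17 gives 43/3 + (1/9)q − (66.75 - 0.125q) = 17, so q' = 294.
Then pb = 66.75 − 0.125·294 = 30 and ps = 43/3 + (1/9)·294 = 47.
Government outlay = subsidy × quantity = 17 × 294 = 4998.

Government cost = 4998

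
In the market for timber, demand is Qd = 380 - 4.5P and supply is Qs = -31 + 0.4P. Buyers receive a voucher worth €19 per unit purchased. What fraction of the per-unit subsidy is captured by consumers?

Pre-subsidy: 380 - 4.5P = -31 + 0.4P gives P* = 4110/49, Q* = 125/49.
With the rebate, buyers effectively pay Pb = Ps − 19, where Ps is the price sellers receive.
Demand in terms of Ps becomes Qd = 380 − 4.5(Ps − 19) = 465.5 - 4.5Ps. Setting this equal to supply: 465.5 - 4.5Ps = -31 + 0.4Ps, so Ps = 4965/49.
Buyers pay Pb = 4965/49 − 19 = 4034/49; Q' = -31 + 0.4·(4965/49) = 467/49.
Buyers' price falls by P* − Pb = 4110/49 − 4034/49 = 76/49; sellers' price rises by Ps − P* = 4965/49 − 4110/49 = 855/49.
So consumers capture (76/49)/19 = 4/49 of each unit of subsidy.

Consumer share = 4/49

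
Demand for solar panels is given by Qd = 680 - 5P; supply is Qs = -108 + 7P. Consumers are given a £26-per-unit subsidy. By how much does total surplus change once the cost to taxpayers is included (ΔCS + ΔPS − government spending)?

Net change in total surplus = -5915/6

Pre-subsidy: 680 - 5P = -108 + 7P gives P* = 197/3, Q* = 1055/3.
With the rebate, buyers effectively pay Pb = Ps − 26, where Ps is the price sellers receive.
Demand in terms of Ps becomes Qd = 680 − 5(Ps − 26) = 810 - 5Ps. Setting this equal to supply: 810 - 5Ps = -108 + 7Ps, so Ps = 76.5.
Buyers pay Pb = 76.5 − 26 = 50.5; Q' = -108 + 7·76.5 = 427.5.
ΔCS = ½(1055/3 + 427.5)(197/3 − 50.5) = 425425/72; ΔPS = ½(1055/3 + 427.5)(76.5 − 197/3) = 303875/72.
Government spending = 26 × 427.5 = 11115.
Net change = 425425/72 + 303875/72 − 11115 = -5915/6. The loss equals the DWL triangle ½·26·455/6.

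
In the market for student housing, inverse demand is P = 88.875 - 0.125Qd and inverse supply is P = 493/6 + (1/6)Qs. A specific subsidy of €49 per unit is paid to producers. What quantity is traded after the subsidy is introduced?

Pre-subsidy: 88.875 - 0.125Q = 493/6 + (1/6)Q gives Q* = 23 and P* = 86.
With the subsidy, sellers receive Ps = Pb + 49 for each unit, where Pb is the price buyers pay.
On the curves, Pb = 88.875 - 0.125Q and Ps = 493/6 + (1/6)Q; the wedge Ps − Pb = 49 gives 493/6 + (1/6)Q − (88.875 - 0.125Q) = 49, so Q' = 191.
Then Pb = 88.875 − 0.125·191 = 65 and Ps = 493/6 + (1/6)·191 = 114.

Q' = 191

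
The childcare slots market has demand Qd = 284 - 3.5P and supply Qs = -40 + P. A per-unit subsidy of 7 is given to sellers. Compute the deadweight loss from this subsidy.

Deadweight loss = 343/18

Pre-subsidy: 284 - 3.5P = -40 + P gives P* = 72, Q* = 32.
With the subsidy, sellers receive Ps = Pb + 7 for each unit, where Pb is the price buyers pay.
Supply in terms of Pb becomes Qs = -40 + 1(Pb + 7) = -33 + Pb. Setting this equal to demand: 284 - 3.5Pb = -33 + Pb, so Pb = 634/9.
Sellers receive Ps = 634/9 + 7 = 697/9; Q' = 284 − 3.5·(634/9) = 337/9.
The subsidy expands output by 337/9 − 32 = 49/9 past the efficient level; on those units the gap between marginal cost and willingness to pay runs from 0 up to 7.
DWL = ½ × 7 × 49/9 = 343/18.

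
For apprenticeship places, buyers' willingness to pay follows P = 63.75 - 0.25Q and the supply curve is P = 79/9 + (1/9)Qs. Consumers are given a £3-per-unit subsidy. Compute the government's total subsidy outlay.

Pre-subsidy: 63.75 - 0.25Q = 79/9 + (1/9)Q gives Q* = 1979/13 and P* = 334/13.
With the rebate, buyers effectively pay Pb = Ps − 3, where Ps is the price sellers receive.
On the curves, Pb = 63.75 - 0.25Q and Ps = 79/9 + (1/9)Q; the wedge Ps − Pb = 3 gives 79/9 + (1/9)Q − (63.75 - 0.25Q) = 3, so Q' = 2087/13.
Then Pb = 63.75 − 0.25·(2087/13) = 307/13 and Ps = 79/9 + (1/9)·(2087/13) = 346/13.
Government outlay = subsidy × quantity = 3 × 2087/13 = 6261/13.

Government cost = 6261/13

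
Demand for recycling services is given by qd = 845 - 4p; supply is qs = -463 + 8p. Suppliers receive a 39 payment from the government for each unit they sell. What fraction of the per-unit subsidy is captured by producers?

Producer share = 1/3

Pre-subsidy: 845 - 4p = -463 + 8p gives p* = 109, q* = 409.
With the subsidy, sellers receive ps = pb + 39 for each unit, where pb is the price buyers pay.
Supply in terms of pb becomes qs = -463 + 8(pb + 39) = -151 + 8pb. Setting this equal to demand: 845 - 4pb = -151 + 8pb, so pb = 83.
Sellers receive ps = 83 + 39 = 122; q' = 845 − 4·83 = 513.
Buyers' price falls by p* − pb = 109 − 83 = 26; sellers' price rises by ps − p* = 122 − 109 = 13.
So producers capture 13/39 = 1/3 of each unit of subsidy.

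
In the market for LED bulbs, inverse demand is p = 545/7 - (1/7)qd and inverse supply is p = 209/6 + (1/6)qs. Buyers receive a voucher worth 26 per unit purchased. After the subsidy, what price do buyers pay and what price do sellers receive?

Pre-subsidy: 545/7 - (1/7)q = 209/6 + (1/6)q gives q* = 139 and p* = 58.
With the rebate, buyers effectively pay pb = ps − 26, where ps is the price sellers receive.
On the curves, pb = 545/7 - (1/7)q and ps = 209/6 + (1/6)q; the wedge ps − pb = 26 gives 209/6 + (1/6)q − (545/7 - (1/7)q) = 26, so q' = 223.
Then pb = 545/7 − (1/7)·223 = 46 and ps = 209/6 + (1/6)·223 = 72.

Buyers pay 46; sellers receive 72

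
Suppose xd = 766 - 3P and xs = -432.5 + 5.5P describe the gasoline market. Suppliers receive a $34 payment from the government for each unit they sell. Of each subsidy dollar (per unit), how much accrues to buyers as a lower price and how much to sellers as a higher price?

Buyers gain $22 per unit; sellers gain $12 per unit

Pre-subsidy: 766 - 3P = -432.5 + 5.5P gives P* = 141, x* = 343.
With the subsidy, sellers receive Ps = Pb + 34 for each unit, where Pb is the price buyers pay.
Supply in terms of Pb becomes xs = -432.5 + 5.5(Pb + 34) = -245.5 + 5.5Pb. Setting this equal to demand: 766 - 3Pb = -245.5 + 5.5Pb, so Pb = 119.
Sellers receive Ps = 119 + 34 = 153; x' = 766 − 3·119 = 409.
Buyers' price falls by P* − Pb = 141 − 119 = 22; sellers' price rises by Ps − P* = 153 − 141 = 12.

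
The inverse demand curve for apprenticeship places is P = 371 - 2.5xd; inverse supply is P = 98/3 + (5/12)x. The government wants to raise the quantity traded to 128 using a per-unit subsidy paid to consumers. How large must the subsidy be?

Required subsidy s = 35 per unit

At x = 128, from the demand curve buyers pay Pb = 371 − 2.5·128 = 51; from the supply curve sellers need Ps = 98/3 + (5/12)·128 = 86.
The subsidy must fill the gap: s = Ps − Pb = 86 − 51 = 35.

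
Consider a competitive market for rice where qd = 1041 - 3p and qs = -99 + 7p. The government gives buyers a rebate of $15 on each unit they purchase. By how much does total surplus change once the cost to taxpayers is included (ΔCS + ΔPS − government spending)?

Pre-subsidy: 1041 - 3p = -99 + 7p gives p* = 114, q* = 699.
With the rebate, buyers effectively pay pb = ps − 15, where ps is the price sellers receive.
Demand in terms of ps becomes qd = 1041 − 3(ps − 15) = 1086 - 3ps. Setting this equal to supply: 1086 - 3ps = -99 + 7ps, so ps = 118.5.
Buyers pay pb = 118.5 − 15 = 103.5; q' = -99 + 7·118.5 = 730.5.
ΔCS = ½(699 + 730.5)(114 − 103.5) = 7504.875; ΔPS = ½(699 + 730.5)(118.5 − 114) = 3216.375.
Government spending = 15 × 730.5 = 10957.5.
Net change = 7504.875 + 3216.375 − 10957.5 = -236.25. The loss equals the DWL triangle ½·15·31.5.

Net change in total surplus = -$236.25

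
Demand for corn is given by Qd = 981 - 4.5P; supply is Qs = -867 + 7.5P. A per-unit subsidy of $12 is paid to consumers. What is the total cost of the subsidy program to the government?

Pre-subsidy: 981 - 4.5P = -867 + 7.5P gives P* = 154, Q* = 288.
With the rebate, buyers effectively pay Pb = Ps − 12, where Ps is the price sellers receive.
Demand in terms of Ps becomes Qd = 981 − 4.5(Ps − 12) = 1035 - 4.5Ps. Setting this equal to supply: 1035 - 4.5Ps = -867 + 7.5Ps, so Ps = 158.5.
Buyers pay Pb = 158.5 − 12 = 146.5; Q' = -867 + 7.5·158.5 = 321.75.
Government outlay = subsidy × quantity = 12 × 321.75 = 3861.

Government cost = $3861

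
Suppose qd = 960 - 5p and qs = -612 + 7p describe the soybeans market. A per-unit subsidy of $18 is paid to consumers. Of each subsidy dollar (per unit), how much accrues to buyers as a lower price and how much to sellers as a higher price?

Buyers gain $10.5 per unit; sellers gain $7.5 per unit

Pre-subsidy: 960 - 5p = -612 + 7p gives p* = 131, q* = 305.
With the rebate, buyers effectively pay pb = ps − 18, where ps is the price sellers receive.
Demand in terms of ps becomes qd = 960 − 5(ps − 18) = 1050 - 5ps. Setting this equal to supply: 1050 - 5ps = -612 + 7ps, so ps = 138.5.
Buyers pay pb = 138.5 − 18 = 120.5; q' = -612 + 7·138.5 = 357.5.
Buyers' price falls by p* − pb = 131 − 120.5 = 10.5; sellers' price rises by ps − p* = 138.5 − 131 = 7.5.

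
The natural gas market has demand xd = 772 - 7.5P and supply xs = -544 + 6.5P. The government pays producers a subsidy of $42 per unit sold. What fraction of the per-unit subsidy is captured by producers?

Pre-subsidy: 772 - 7.5P = -544 + 6.5P gives P* = 94, x* = 67.
With the subsidy, sellers receive Ps = Pb + 42 for each unit, where Pb is the price buyers pay.
Supply in terms of Pb becomes xs = -544 + 6.5(Pb + 42) = -271 + 6.5Pb. Setting this equal to demand: 772 - 7.5Pb = -271 + 6.5Pb, so Pb = 74.5.
Sellers receive Ps = 74.5 + 42 = 116.5; x' = 772 − 7.5·74.5 = 213.25.
Buyers' price falls by P* − Pb = 94 − 74.5 = 19.5; sellers' price rises by Ps − P* = 116.5 − 94 = 22.5.
So producers capture 22.5/42 = 15/28 of each unit of subsidy.

Producer share = 15/28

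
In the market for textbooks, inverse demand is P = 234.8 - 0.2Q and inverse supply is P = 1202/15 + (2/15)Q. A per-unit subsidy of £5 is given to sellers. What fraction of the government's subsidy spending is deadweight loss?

DWL / government spending = 15/958

Pre-subsidy: 234.8 - 0.2Q = 1202/15 + (2/15)Q gives Q* = 464 and P* = 142.
With the subsidy, sellers receive Ps = Pb + 5 for each unit, where Pb is the price buyers pay.
On the curves, Pb = 234.8 - 0.2Q and Ps = 1202/15 + (2/15)Q; the wedge Ps − Pb = 5 gives 1202/15 + (2/15)Q − (234.8 - 0.2Q) = 5, so Q' = 479.
Then Pb = 234.8 − 0.2·479 = 139 and Ps = 1202/15 + (2/15)·479 = 144.
ΔCS = ½(464 + 479)(142 − 139) = 1414.5; ΔPS = ½(464 + 479)(144 − 142) = 943.
Government spending = 5 × 479 = 2395.
DWL = ½ × 5 × (479 − 464) = 37.5; fraction = 37.5 / 2395 = 15/958.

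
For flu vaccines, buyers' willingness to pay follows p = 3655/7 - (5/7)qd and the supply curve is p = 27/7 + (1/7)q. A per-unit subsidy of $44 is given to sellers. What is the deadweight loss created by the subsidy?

Pre-subsidy: 3655/7 - (5/7)q = 27/7 + (1/7)q gives q* = 1814/3 and p* = 1895/21.
With the subsidy, sellers receive ps = pb + 44 for each unit, where pb is the price buyers pay.
On the curves, pb = 3655/7 - (5/7)q and ps = 27/7 + (1/7)q; the wedge ps − pb = 44 gives 27/7 + (1/7)q − (3655/7 - (5/7)q) = 44, so q' = 656.
Then pb = 3655/7 − (5/7)·656 = 375/7 and ps = 27/7 + (1/7)·656 = 683/7.
The subsidy expands output by 656 − 1814/3 = 154/3 past the efficient level; on those units the gap between marginal cost and willingness to pay runs from 0 up to 44.
DWL = ½ × 44 × 154/3 = 3388/3.

Deadweight loss = 3388/3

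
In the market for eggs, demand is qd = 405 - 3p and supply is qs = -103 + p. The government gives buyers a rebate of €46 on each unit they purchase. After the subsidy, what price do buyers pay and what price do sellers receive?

Pre-subsidy: 405 - 3p = -103 + p gives p* = 127, q* = 24.
With the rebate, buyers effectively pay pb = ps − 46, where ps is the price sellers receive.
Demand in terms of ps becomes qd = 405 − 3(ps − 46) = 543 - 3ps. Setting this equal to supply: 543 - 3ps = -103 + ps, so ps = 161.5.
Buyers pay pb = 161.5 − 46 = 115.5; q' = -103 + 1·161.5 = 58.5.

Buyers pay €115.5; sellers receive €161.5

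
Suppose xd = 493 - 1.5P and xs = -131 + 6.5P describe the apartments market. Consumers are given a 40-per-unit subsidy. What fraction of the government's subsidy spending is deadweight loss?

DWL / government spending = 195/3398

Pre-subsidy: 493 - 1.5P = -131 + 6.5P gives P* = 78, x* = 376.
With the rebate, buyers effectively pay Pb = Ps − 40, where Ps is the price sellers receive.
Demand in terms of Ps becomes xd = 493 − 1.5(Ps − 40) = 553 - 1.5Ps. Setting this equal to supply: 553 - 1.5Ps = -131 + 6.5Ps, so Ps = 85.5.
Buyers pay Pb = 85.5 − 40 = 45.5; x' = -131 + 6.5·85.5 = 424.75.
ΔCS = ½(376 + 424.75)(78 − 45.5) = 13012.1875; ΔPS = ½(376 + 424.75)(85.5 − 78) = 3002.8125.
Government spending = 40 × 424.75 = 16990.
DWL = ½ × 40 × (424.75 − 376) = 975; fraction = 975 / 16990 = 195/3398.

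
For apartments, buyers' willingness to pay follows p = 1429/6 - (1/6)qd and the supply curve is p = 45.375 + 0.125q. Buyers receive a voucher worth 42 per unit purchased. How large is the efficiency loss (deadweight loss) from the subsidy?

Pre-subsidy: 1429/6 - (1/6)q = 45.375 + 0.125q gives q* = 661 and p* = 128.
With the rebate, buyers effectively pay pb = ps − 42, where ps is the price sellers receive.
On the curves, pb = 1429/6 - (1/6)q and ps = 45.375 + 0.125q; the wedge ps − pb = 42 gives 45.375 + 0.125q − (1429/6 - (1/6)q) = 42, so q' = 805.
Then pb = 1429/6 − (1/6)·805 = 104 and ps = 45.375 + 0.125·805 = 146.
The subsidy expands output by 805 − 661 = 144 past the efficient level; on those units the gap between marginal cost and willingness to pay runs from 0 up to 42.
DWL = ½ × 42 × 144 = 3024.

Deadweight loss = 3024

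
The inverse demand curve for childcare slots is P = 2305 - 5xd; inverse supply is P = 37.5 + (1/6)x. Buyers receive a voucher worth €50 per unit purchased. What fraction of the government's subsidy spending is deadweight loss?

DWL / government spending = 10/927

Pre-subsidy: 2305 - 5x = 37.5 + (1/6)x gives x* = 13605/31 and P* = 3430/31.
With the rebate, buyers effectively pay Pb = Ps − 50, where Ps is the price sellers receive.
On the curves, Pb = 2305 - 5x and Ps = 37.5 + (1/6)x; the wedge Ps − Pb = 50 gives 37.5 + (1/6)x − (2305 - 5x) = 50, so x' = 13905/31.
Then Pb = 2305 − 5·(13905/31) = 1930/31 and Ps = 37.5 + (1/6)·(13905/31) = 3480/31.
ΔCS = ½(13605/31 + 13905/31)(3430/31 − 1930/31) = 20632500/961; ΔPS = ½(13605/31 + 13905/31)(3480/31 − 3430/31) = 687750/961.
Government spending = 50 × 13905/31 = 695250/31.
DWL = ½ × 50 × (13905/31 − 13605/31) = 7500/31; fraction = (7500/31) / (695250/31) = 10/927.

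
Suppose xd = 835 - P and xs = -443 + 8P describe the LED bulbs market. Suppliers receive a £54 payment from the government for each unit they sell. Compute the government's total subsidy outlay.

Pre-subsidy: 835 - P = -443 + 8P gives P* = 142, x* = 693.
With the subsidy, sellers receive Ps = Pb + 54 for each unit, where Pb is the price buyers pay.
Supply in terms of Pb becomes xs = -443 + 8(Pb + 54) = -11 + 8Pb. Setting this equal to demand: 835 - Pb = -11 + 8Pb, so Pb = 94.
Sellers receive Ps = 94 + 54 = 148; x' = 835 − 1·94 = 741.
Government outlay = subsidy × quantity = 54 × 741 = 40014.

Government cost = £40014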